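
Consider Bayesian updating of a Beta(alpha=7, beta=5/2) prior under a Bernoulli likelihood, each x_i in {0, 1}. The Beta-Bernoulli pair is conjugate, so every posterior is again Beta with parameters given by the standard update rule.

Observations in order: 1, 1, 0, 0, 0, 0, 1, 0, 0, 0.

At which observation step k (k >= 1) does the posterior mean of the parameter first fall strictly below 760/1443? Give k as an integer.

k = 10

obs 1: x=1 → posterior Beta(8, 5/2)
obs 2: x=1 → posterior Beta(9, 5/2)
obs 3: x=0 → posterior Beta(9, 7/2)
obs 4: x=0 → posterior Beta(9, 9/2)
obs 5: x=0 → posterior Beta(9, 11/2)
obs 6: x=0 → posterior Beta(9, 13/2)
obs 7: x=1 → posterior Beta(10, 13/2)
obs 8: x=0 → posterior Beta(10, 15/2)
obs 9: x=0 → posterior Beta(10, 17/2)
obs 10: x=0 → posterior Beta(10, 19/2)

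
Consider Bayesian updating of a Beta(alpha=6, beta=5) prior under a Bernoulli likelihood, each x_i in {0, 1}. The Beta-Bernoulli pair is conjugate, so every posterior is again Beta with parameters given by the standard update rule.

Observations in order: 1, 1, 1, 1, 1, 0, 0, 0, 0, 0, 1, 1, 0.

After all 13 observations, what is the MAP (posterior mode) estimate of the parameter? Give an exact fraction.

6/11

obs 1: x=1 → posterior Beta(7, 5)
obs 2: x=1 → posterior Beta(8, 5)
obs 3: x=1 → posterior Beta(9, 5)
obs 4: x=1 → posterior Beta(10, 5)
obs 5: x=1 → posterior Beta(11, 5)
obs 6: x=0 → posterior Beta(11, 6)
obs 7: x=0 → posterior Beta(11, 7)
obs 8: x=0 → posterior Beta(11, 8)
obs 9: x=0 → posterior Beta(11, 9)
obs 10: x=0 → posterior Beta(11, 10)
obs 11: x=1 → posterior Beta(12, 10)
obs 12: x=1 → posterior Beta(13, 10)
obs 13: x=0 → posterior Beta(13, 11)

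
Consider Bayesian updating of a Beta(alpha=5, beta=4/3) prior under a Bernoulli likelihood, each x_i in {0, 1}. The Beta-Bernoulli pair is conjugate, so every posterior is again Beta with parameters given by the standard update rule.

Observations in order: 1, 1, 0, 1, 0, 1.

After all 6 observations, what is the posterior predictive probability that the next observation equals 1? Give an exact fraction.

obs 1: x=1 → posterior Beta(6, 4/3)
obs 2: x=1 → posterior Beta(7, 4/3)
obs 3: x=0 → posterior Beta(7, 7/3)
obs 4: x=1 → posterior Beta(8, 7/3)
obs 5: x=0 → posterior Beta(8, 10/3)
obs 6: x=1 → posterior Beta(9, 10/3)

27/37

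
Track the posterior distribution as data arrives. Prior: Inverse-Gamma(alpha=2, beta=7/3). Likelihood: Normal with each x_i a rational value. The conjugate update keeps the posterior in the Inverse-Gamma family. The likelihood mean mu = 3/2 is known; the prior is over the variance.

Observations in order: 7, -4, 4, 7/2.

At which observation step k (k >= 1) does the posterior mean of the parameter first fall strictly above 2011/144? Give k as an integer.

obs 1: x=7 → posterior Inverse-Gamma(5/2, 419/24)
obs 2: x=-4 → posterior Inverse-Gamma(3, 391/12)
obs 3: x=4 → posterior Inverse-Gamma(7/2, 857/24)
obs 4: x=7/2 → posterior Inverse-Gamma(4, 905/24)

k = 2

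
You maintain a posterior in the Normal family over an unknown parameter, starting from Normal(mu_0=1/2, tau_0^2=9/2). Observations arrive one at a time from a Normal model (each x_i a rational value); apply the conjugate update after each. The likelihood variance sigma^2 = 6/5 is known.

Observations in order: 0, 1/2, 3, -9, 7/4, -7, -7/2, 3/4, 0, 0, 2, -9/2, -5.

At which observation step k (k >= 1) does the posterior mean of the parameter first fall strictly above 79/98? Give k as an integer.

obs 1: x=0 → posterior Normal(2/19, 18/19)
obs 2: x=1/2 → posterior Normal(19/68, 9/17)
obs 3: x=3 → posterior Normal(109/98, 18/49)
obs 4: x=-9 → posterior Normal(-161/128, 9/32)
obs 5: x=7/4 → posterior Normal(-217/316, 18/79)
obs 6: x=-7 → posterior Normal(-637/376, 9/47)
obs 7: x=-7/2 → posterior Normal(-847/436, 18/109)
obs 8: x=3/4 → posterior Normal(-401/248, 9/62)
obs 9: x=0 → posterior Normal(-401/278, 18/139)
obs 10: x=0 → posterior Normal(-401/308, 9/77)
obs 11: x=2 → posterior Normal(-341/338, 18/169)
obs 12: x=-9/2 → posterior Normal(-119/92, 9/92)
obs 13: x=-5 → posterior Normal(-313/199, 18/199)

k = 3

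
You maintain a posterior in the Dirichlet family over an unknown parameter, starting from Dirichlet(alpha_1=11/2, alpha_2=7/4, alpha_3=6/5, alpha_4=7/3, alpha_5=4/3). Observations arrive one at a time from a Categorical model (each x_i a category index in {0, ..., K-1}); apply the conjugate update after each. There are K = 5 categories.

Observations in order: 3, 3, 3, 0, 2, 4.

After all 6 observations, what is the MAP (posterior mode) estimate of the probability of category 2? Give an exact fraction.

72/787

obs 1: x=3 → posterior Dirichlet(11/2, 7/4, 6/5, 10/3, 4/3)
obs 2: x=3 → posterior Dirichlet(11/2, 7/4, 6/5, 13/3, 4/3)
obs 3: x=3 → posterior Dirichlet(11/2, 7/4, 6/5, 16/3, 4/3)
obs 4: x=0 → posterior Dirichlet(13/2, 7/4, 6/5, 16/3, 4/3)
obs 5: x=2 → posterior Dirichlet(13/2, 7/4, 11/5, 16/3, 4/3)
obs 6: x=4 → posterior Dirichlet(13/2, 7/4, 11/5, 16/3, 7/3)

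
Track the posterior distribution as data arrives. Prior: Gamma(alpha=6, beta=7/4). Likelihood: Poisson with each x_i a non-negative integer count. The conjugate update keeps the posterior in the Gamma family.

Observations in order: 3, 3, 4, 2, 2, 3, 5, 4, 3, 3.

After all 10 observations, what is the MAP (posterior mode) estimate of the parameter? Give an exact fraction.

obs 1: x=3 → posterior Gamma(9, 11/4)
obs 2: x=3 → posterior Gamma(12, 15/4)
obs 3: x=4 → posterior Gamma(16, 19/4)
obs 4: x=2 → posterior Gamma(18, 23/4)
obs 5: x=2 → posterior Gamma(20, 27/4)
obs 6: x=3 → posterior Gamma(23, 31/4)
obs 7: x=5 → posterior Gamma(28, 35/4)
obs 8: x=4 → posterior Gamma(32, 39/4)
obs 9: x=3 → posterior Gamma(35, 43/4)
obs 10: x=3 → posterior Gamma(38, 47/4)

148/47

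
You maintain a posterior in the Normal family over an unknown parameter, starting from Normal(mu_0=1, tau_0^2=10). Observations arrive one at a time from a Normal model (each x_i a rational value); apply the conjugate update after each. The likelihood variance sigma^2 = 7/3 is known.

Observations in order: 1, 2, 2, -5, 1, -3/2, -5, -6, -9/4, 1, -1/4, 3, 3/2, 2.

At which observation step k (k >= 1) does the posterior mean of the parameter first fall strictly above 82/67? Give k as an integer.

obs 1: x=1 → posterior Normal(1, 70/37)
obs 2: x=2 → posterior Normal(97/67, 70/67)
obs 3: x=2 → posterior Normal(157/97, 70/97)
obs 4: x=-5 → posterior Normal(7/127, 70/127)
obs 5: x=1 → posterior Normal(37/157, 70/157)
obs 6: x=-3/2 → posterior Normal(-8/187, 70/187)
obs 7: x=-5 → posterior Normal(-158/217, 10/31)
obs 8: x=-6 → posterior Normal(-26/19, 70/247)
obs 9: x=-9/4 → posterior Normal(-811/554, 70/277)
obs 10: x=1 → posterior Normal(-751/614, 70/307)
obs 11: x=-1/4 → posterior Normal(-383/337, 70/337)
obs 12: x=3 → posterior Normal(-293/367, 70/367)
obs 13: x=3/2 → posterior Normal(-248/397, 70/397)
obs 14: x=2 → posterior Normal(-188/427, 10/61)

k = 2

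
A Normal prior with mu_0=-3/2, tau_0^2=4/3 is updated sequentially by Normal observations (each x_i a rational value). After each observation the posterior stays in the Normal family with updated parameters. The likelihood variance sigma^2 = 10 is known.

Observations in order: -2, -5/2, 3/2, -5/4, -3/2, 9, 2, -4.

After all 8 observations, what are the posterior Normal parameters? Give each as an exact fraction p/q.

mu_0=-20/31, tau_0^2=20/31

obs 1: x=-2 → posterior Normal(-53/34, 20/17)
obs 2: x=-5/2 → posterior Normal(-63/38, 20/19)
obs 3: x=3/2 → posterior Normal(-19/14, 20/21)
obs 4: x=-5/4 → posterior Normal(-31/23, 20/23)
obs 5: x=-3/2 → posterior Normal(-34/25, 4/5)
obs 6: x=9 → posterior Normal(-16/27, 20/27)
obs 7: x=2 → posterior Normal(-12/29, 20/29)
obs 8: x=-4 → posterior Normal(-20/31, 20/31)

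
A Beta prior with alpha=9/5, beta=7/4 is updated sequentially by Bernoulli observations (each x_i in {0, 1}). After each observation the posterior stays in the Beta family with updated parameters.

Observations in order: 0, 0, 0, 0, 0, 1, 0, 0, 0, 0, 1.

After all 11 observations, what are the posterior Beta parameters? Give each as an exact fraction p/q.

alpha=19/5, beta=43/4

obs 1: x=0 → posterior Beta(9/5, 11/4)
obs 2: x=0 → posterior Beta(9/5, 15/4)
obs 3: x=0 → posterior Beta(9/5, 19/4)
obs 4: x=0 → posterior Beta(9/5, 23/4)
obs 5: x=0 → posterior Beta(9/5, 27/4)
obs 6: x=1 → posterior Beta(14/5, 27/4)
obs 7: x=0 → posterior Beta(14/5, 31/4)
obs 8: x=0 → posterior Beta(14/5, 35/4)
obs 9: x=0 → posterior Beta(14/5, 39/4)
obs 10: x=0 → posterior Beta(14/5, 43/4)
obs 11: x=1 → posterior Beta(19/5, 43/4)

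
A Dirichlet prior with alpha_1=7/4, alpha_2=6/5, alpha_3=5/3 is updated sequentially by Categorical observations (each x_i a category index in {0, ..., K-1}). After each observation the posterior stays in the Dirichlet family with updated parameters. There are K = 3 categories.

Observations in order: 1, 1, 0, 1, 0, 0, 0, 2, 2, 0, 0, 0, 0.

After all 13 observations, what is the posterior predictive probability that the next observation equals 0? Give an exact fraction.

obs 1: x=1 → posterior Dirichlet(7/4, 11/5, 5/3)
obs 2: x=1 → posterior Dirichlet(7/4, 16/5, 5/3)
obs 3: x=0 → posterior Dirichlet(11/4, 16/5, 5/3)
obs 4: x=1 → posterior Dirichlet(11/4, 21/5, 5/3)
obs 5: x=0 → posterior Dirichlet(15/4, 21/5, 5/3)
obs 6: x=0 → posterior Dirichlet(19/4, 21/5, 5/3)
obs 7: x=0 → posterior Dirichlet(23/4, 21/5, 5/3)
obs 8: x=2 → posterior Dirichlet(23/4, 21/5, 8/3)
obs 9: x=2 → posterior Dirichlet(23/4, 21/5, 11/3)
obs 10: x=0 → posterior Dirichlet(27/4, 21/5, 11/3)
obs 11: x=0 → posterior Dirichlet(31/4, 21/5, 11/3)
obs 12: x=0 → posterior Dirichlet(35/4, 21/5, 11/3)
obs 13: x=0 → posterior Dirichlet(39/4, 21/5, 11/3)

585/1057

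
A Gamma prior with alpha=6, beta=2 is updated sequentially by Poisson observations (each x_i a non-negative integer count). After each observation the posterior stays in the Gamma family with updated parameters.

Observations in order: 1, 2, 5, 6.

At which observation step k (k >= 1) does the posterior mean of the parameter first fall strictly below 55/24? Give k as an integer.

obs 1: x=1 → posterior Gamma(7, 3)
obs 2: x=2 → posterior Gamma(9, 4)
obs 3: x=5 → posterior Gamma(14, 5)
obs 4: x=6 → posterior Gamma(20, 6)

k = 2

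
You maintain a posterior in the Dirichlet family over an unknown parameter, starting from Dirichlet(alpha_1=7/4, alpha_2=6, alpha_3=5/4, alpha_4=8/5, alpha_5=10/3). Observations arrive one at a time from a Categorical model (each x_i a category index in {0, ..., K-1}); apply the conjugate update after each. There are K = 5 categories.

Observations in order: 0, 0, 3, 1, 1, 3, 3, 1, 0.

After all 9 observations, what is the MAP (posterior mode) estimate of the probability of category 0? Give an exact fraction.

obs 1: x=0 → posterior Dirichlet(11/4, 6, 5/4, 8/5, 10/3)
obs 2: x=0 → posterior Dirichlet(15/4, 6, 5/4, 8/5, 10/3)
obs 3: x=3 → posterior Dirichlet(15/4, 6, 5/4, 13/5, 10/3)
obs 4: x=1 → posterior Dirichlet(15/4, 7, 5/4, 13/5, 10/3)
obs 5: x=1 → posterior Dirichlet(15/4, 8, 5/4, 13/5, 10/3)
obs 6: x=3 → posterior Dirichlet(15/4, 8, 5/4, 18/5, 10/3)
obs 7: x=3 → posterior Dirichlet(15/4, 8, 5/4, 23/5, 10/3)
obs 8: x=1 → posterior Dirichlet(15/4, 9, 5/4, 23/5, 10/3)
obs 9: x=0 → posterior Dirichlet(19/4, 9, 5/4, 23/5, 10/3)

225/1076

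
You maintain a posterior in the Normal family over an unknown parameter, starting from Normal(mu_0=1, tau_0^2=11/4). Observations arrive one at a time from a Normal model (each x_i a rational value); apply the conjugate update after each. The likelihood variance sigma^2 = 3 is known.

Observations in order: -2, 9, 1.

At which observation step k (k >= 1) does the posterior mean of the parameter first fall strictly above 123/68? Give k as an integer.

obs 1: x=-2 → posterior Normal(-10/23, 33/23)
obs 2: x=9 → posterior Normal(89/34, 33/34)
obs 3: x=1 → posterior Normal(20/9, 11/15)

k = 2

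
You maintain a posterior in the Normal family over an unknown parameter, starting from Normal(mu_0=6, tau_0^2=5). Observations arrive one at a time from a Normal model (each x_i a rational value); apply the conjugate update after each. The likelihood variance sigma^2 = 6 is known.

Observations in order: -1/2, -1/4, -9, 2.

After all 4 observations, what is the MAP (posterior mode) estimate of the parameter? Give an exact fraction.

-11/104

obs 1: x=-1/2 → posterior Normal(67/22, 30/11)
obs 2: x=-1/4 → posterior Normal(129/64, 15/8)
obs 3: x=-9 → posterior Normal(-17/28, 10/7)
obs 4: x=2 → posterior Normal(-11/104, 15/13)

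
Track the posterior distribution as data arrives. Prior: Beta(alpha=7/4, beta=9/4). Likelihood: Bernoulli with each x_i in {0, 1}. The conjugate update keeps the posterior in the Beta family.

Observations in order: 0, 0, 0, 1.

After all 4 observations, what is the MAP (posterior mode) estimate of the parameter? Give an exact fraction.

obs 1: x=0 → posterior Beta(7/4, 13/4)
obs 2: x=0 → posterior Beta(7/4, 17/4)
obs 3: x=0 → posterior Beta(7/4, 21/4)
obs 4: x=1 → posterior Beta(11/4, 21/4)

7/24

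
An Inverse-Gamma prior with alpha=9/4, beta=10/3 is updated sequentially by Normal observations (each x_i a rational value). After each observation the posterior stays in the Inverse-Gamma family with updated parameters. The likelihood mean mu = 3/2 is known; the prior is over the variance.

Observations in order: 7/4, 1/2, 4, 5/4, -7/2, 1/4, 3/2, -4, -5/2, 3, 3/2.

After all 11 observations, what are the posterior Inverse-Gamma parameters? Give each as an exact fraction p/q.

alpha=31/4, beta=4277/96

obs 1: x=7/4 → posterior Inverse-Gamma(11/4, 323/96)
obs 2: x=1/2 → posterior Inverse-Gamma(13/4, 371/96)
obs 3: x=4 → posterior Inverse-Gamma(15/4, 671/96)
obs 4: x=5/4 → posterior Inverse-Gamma(17/4, 337/48)
obs 5: x=-7/2 → posterior Inverse-Gamma(19/4, 937/48)
obs 6: x=1/4 → posterior Inverse-Gamma(21/4, 1949/96)
obs 7: x=3/2 → posterior Inverse-Gamma(23/4, 1949/96)
obs 8: x=-4 → posterior Inverse-Gamma(25/4, 3401/96)
obs 9: x=-5/2 → posterior Inverse-Gamma(27/4, 4169/96)
obs 10: x=3 → posterior Inverse-Gamma(29/4, 4277/96)
obs 11: x=3/2 → posterior Inverse-Gamma(31/4, 4277/96)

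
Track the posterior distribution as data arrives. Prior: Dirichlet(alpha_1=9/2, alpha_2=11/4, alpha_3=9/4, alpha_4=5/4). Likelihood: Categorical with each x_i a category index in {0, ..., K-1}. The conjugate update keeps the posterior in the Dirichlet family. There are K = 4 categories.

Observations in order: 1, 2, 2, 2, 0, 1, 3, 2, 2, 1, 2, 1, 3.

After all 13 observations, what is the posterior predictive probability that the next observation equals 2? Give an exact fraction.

obs 1: x=1 → posterior Dirichlet(9/2, 15/4, 9/4, 5/4)
obs 2: x=2 → posterior Dirichlet(9/2, 15/4, 13/4, 5/4)
obs 3: x=2 → posterior Dirichlet(9/2, 15/4, 17/4, 5/4)
obs 4: x=2 → posterior Dirichlet(9/2, 15/4, 21/4, 5/4)
obs 5: x=0 → posterior Dirichlet(11/2, 15/4, 21/4, 5/4)
obs 6: x=1 → posterior Dirichlet(11/2, 19/4, 21/4, 5/4)
obs 7: x=3 → posterior Dirichlet(11/2, 19/4, 21/4, 9/4)
obs 8: x=2 → posterior Dirichlet(11/2, 19/4, 25/4, 9/4)
obs 9: x=2 → posterior Dirichlet(11/2, 19/4, 29/4, 9/4)
obs 10: x=1 → posterior Dirichlet(11/2, 23/4, 29/4, 9/4)
obs 11: x=2 → posterior Dirichlet(11/2, 23/4, 33/4, 9/4)
obs 12: x=1 → posterior Dirichlet(11/2, 27/4, 33/4, 9/4)
obs 13: x=3 → posterior Dirichlet(11/2, 27/4, 33/4, 13/4)

33/95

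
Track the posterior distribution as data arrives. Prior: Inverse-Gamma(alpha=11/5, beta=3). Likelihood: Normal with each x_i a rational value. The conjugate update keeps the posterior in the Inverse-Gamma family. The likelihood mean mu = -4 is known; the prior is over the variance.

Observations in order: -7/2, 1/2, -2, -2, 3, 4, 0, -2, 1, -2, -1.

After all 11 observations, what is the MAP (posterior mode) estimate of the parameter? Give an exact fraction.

obs 1: x=-7/2 → posterior Inverse-Gamma(27/10, 25/8)
obs 2: x=1/2 → posterior Inverse-Gamma(16/5, 53/4)
obs 3: x=-2 → posterior Inverse-Gamma(37/10, 61/4)
obs 4: x=-2 → posterior Inverse-Gamma(21/5, 69/4)
obs 5: x=3 → posterior Inverse-Gamma(47/10, 167/4)
obs 6: x=4 → posterior Inverse-Gamma(26/5, 295/4)
obs 7: x=0 → posterior Inverse-Gamma(57/10, 327/4)
obs 8: x=-2 → posterior Inverse-Gamma(31/5, 335/4)
obs 9: x=1 → posterior Inverse-Gamma(67/10, 385/4)
obs 10: x=-2 → posterior Inverse-Gamma(36/5, 393/4)
obs 11: x=-1 → posterior Inverse-Gamma(77/10, 411/4)

685/58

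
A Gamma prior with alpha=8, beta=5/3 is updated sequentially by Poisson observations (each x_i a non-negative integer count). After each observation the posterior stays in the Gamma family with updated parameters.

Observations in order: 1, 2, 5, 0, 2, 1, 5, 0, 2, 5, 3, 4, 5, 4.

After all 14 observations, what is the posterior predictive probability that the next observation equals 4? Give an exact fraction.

obs 1: x=1 → posterior Gamma(9, 8/3)
obs 2: x=2 → posterior Gamma(11, 11/3)
obs 3: x=5 → posterior Gamma(16, 14/3)
obs 4: x=0 → posterior Gamma(16, 17/3)
obs 5: x=2 → posterior Gamma(18, 20/3)
obs 6: x=1 → posterior Gamma(19, 23/3)
obs 7: x=5 → posterior Gamma(24, 26/3)
obs 8: x=0 → posterior Gamma(24, 29/3)
obs 9: x=2 → posterior Gamma(26, 32/3)
obs 10: x=5 → posterior Gamma(31, 35/3)
obs 11: x=3 → posterior Gamma(34, 38/3)
obs 12: x=4 → posterior Gamma(38, 41/3)
obs 13: x=5 → posterior Gamma(43, 44/3)
obs 14: x=4 → posterior Gamma(47, 47/3)

723399625879448639418104552589787322011001952931452204494752349602830695158781652609/4440892098500626161694526672363281250000000000000000000000000000000000000000000000000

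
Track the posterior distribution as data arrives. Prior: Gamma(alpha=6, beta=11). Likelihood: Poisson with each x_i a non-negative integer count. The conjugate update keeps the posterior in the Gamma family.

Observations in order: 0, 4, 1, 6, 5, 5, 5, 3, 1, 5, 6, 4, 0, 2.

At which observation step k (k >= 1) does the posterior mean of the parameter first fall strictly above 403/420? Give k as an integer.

obs 1: x=0 → posterior Gamma(6, 12)
obs 2: x=4 → posterior Gamma(10, 13)
obs 3: x=1 → posterior Gamma(11, 14)
obs 4: x=6 → posterior Gamma(17, 15)
obs 5: x=5 → posterior Gamma(22, 16)
obs 6: x=5 → posterior Gamma(27, 17)
obs 7: x=5 → posterior Gamma(32, 18)
obs 8: x=3 → posterior Gamma(35, 19)
obs 9: x=1 → posterior Gamma(36, 20)
obs 10: x=5 → posterior Gamma(41, 21)
obs 11: x=6 → posterior Gamma(47, 22)
obs 12: x=4 → posterior Gamma(51, 23)
obs 13: x=0 → posterior Gamma(51, 24)
obs 14: x=2 → posterior Gamma(53, 25)

k = 4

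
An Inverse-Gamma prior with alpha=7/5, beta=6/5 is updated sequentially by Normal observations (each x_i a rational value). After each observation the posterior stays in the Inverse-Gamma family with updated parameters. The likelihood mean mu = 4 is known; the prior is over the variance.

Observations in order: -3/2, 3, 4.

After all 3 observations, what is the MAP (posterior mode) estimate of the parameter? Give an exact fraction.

obs 1: x=-3/2 → posterior Inverse-Gamma(19/10, 653/40)
obs 2: x=3 → posterior Inverse-Gamma(12/5, 673/40)
obs 3: x=4 → posterior Inverse-Gamma(29/10, 673/40)

673/156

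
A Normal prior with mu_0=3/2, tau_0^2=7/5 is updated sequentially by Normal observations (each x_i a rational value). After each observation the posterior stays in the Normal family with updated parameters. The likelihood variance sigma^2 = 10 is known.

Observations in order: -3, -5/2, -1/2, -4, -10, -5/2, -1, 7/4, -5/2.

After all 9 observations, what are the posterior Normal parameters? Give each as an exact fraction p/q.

mu_0=-379/452, tau_0^2=70/113

obs 1: x=-3 → posterior Normal(18/19, 70/57)
obs 2: x=-5/2 → posterior Normal(73/128, 35/32)
obs 3: x=-1/2 → posterior Normal(33/71, 70/71)
obs 4: x=-4 → posterior Normal(5/78, 35/39)
obs 5: x=-10 → posterior Normal(-13/17, 14/17)
obs 6: x=-5/2 → posterior Normal(-165/184, 35/46)
obs 7: x=-1 → posterior Normal(-179/198, 70/99)
obs 8: x=7/4 → posterior Normal(-309/424, 35/53)
obs 9: x=-5/2 → posterior Normal(-379/452, 70/113)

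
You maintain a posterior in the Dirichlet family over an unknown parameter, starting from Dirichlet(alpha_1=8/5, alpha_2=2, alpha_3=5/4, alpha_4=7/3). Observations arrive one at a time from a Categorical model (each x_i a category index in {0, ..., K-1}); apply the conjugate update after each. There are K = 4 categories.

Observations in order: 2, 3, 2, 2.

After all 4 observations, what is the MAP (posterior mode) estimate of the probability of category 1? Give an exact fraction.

obs 1: x=2 → posterior Dirichlet(8/5, 2, 9/4, 7/3)
obs 2: x=3 → posterior Dirichlet(8/5, 2, 9/4, 10/3)
obs 3: x=2 → posterior Dirichlet(8/5, 2, 13/4, 10/3)
obs 4: x=2 → posterior Dirichlet(8/5, 2, 17/4, 10/3)

60/431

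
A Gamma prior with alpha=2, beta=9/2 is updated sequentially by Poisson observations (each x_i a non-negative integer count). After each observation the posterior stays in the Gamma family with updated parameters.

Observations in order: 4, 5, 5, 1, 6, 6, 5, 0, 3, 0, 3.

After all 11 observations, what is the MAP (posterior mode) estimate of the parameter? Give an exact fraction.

obs 1: x=4 → posterior Gamma(6, 11/2)
obs 2: x=5 → posterior Gamma(11, 13/2)
obs 3: x=5 → posterior Gamma(16, 15/2)
obs 4: x=1 → posterior Gamma(17, 17/2)
obs 5: x=6 → posterior Gamma(23, 19/2)
obs 6: x=6 → posterior Gamma(29, 21/2)
obs 7: x=5 → posterior Gamma(34, 23/2)
obs 8: x=0 → posterior Gamma(34, 25/2)
obs 9: x=3 → posterior Gamma(37, 27/2)
obs 10: x=0 → posterior Gamma(37, 29/2)
obs 11: x=3 → posterior Gamma(40, 31/2)

78/31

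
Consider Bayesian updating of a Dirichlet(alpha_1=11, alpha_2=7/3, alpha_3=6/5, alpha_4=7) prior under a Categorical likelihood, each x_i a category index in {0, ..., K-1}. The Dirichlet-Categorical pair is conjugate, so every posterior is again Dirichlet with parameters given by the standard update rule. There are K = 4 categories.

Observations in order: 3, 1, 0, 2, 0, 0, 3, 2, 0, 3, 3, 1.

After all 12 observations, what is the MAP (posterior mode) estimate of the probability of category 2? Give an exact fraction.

33/443

obs 1: x=3 → posterior Dirichlet(11, 7/3, 6/5, 8)
obs 2: x=1 → posterior Dirichlet(11, 10/3, 6/5, 8)
obs 3: x=0 → posterior Dirichlet(12, 10/3, 6/5, 8)
obs 4: x=2 → posterior Dirichlet(12, 10/3, 11/5, 8)
obs 5: x=0 → posterior Dirichlet(13, 10/3, 11/5, 8)
obs 6: x=0 → posterior Dirichlet(14, 10/3, 11/5, 8)
obs 7: x=3 → posterior Dirichlet(14, 10/3, 11/5, 9)
obs 8: x=2 → posterior Dirichlet(14, 10/3, 16/5, 9)
obs 9: x=0 → posterior Dirichlet(15, 10/3, 16/5, 9)
obs 10: x=3 → posterior Dirichlet(15, 10/3, 16/5, 10)
obs 11: x=3 → posterior Dirichlet(15, 10/3, 16/5, 11)
obs 12: x=1 → posterior Dirichlet(15, 13/3, 16/5, 11)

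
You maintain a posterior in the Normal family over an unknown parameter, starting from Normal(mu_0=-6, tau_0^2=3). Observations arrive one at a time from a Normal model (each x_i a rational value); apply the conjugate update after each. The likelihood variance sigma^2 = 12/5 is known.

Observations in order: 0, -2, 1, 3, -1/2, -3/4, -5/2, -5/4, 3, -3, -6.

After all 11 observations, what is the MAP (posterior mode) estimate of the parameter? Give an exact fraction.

obs 1: x=0 → posterior Normal(-8/3, 4/3)
obs 2: x=-2 → posterior Normal(-17/7, 6/7)
obs 3: x=1 → posterior Normal(-29/19, 12/19)
obs 4: x=3 → posterior Normal(-7/12, 1/2)
obs 5: x=-1/2 → posterior Normal(-33/58, 12/29)
obs 6: x=-3/4 → posterior Normal(-81/136, 6/17)
obs 7: x=-5/2 → posterior Normal(-131/156, 4/13)
obs 8: x=-5/4 → posterior Normal(-39/44, 3/11)
obs 9: x=3 → posterior Normal(-24/49, 12/49)
obs 10: x=-3 → posterior Normal(-13/18, 2/9)
obs 11: x=-6 → posterior Normal(-69/59, 12/59)

-69/59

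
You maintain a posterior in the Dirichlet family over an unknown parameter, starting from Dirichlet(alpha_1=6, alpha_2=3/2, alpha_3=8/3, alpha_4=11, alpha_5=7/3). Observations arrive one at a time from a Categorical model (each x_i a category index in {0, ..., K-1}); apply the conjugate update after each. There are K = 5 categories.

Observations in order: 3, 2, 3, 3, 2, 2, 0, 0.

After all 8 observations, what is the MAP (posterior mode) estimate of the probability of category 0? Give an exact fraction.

obs 1: x=3 → posterior Dirichlet(6, 3/2, 8/3, 12, 7/3)
obs 2: x=2 → posterior Dirichlet(6, 3/2, 11/3, 12, 7/3)
obs 3: x=3 → posterior Dirichlet(6, 3/2, 11/3, 13, 7/3)
obs 4: x=3 → posterior Dirichlet(6, 3/2, 11/3, 14, 7/3)
obs 5: x=2 → posterior Dirichlet(6, 3/2, 14/3, 14, 7/3)
obs 6: x=2 → posterior Dirichlet(6, 3/2, 17/3, 14, 7/3)
obs 7: x=0 → posterior Dirichlet(7, 3/2, 17/3, 14, 7/3)
obs 8: x=0 → posterior Dirichlet(8, 3/2, 17/3, 14, 7/3)

14/53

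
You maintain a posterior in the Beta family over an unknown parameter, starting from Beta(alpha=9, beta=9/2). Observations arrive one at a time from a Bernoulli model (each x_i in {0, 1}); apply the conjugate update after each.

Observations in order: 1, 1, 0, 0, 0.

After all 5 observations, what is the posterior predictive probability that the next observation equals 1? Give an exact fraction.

obs 1: x=1 → posterior Beta(10, 9/2)
obs 2: x=1 → posterior Beta(11, 9/2)
obs 3: x=0 → posterior Beta(11, 11/2)
obs 4: x=0 → posterior Beta(11, 13/2)
obs 5: x=0 → posterior Beta(11, 15/2)

22/37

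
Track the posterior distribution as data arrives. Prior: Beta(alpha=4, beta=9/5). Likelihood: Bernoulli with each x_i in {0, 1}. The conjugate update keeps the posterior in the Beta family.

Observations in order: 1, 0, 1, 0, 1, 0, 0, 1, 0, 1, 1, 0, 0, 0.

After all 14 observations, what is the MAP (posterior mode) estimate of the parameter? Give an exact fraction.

45/89

obs 1: x=1 → posterior Beta(5, 9/5)
obs 2: x=0 → posterior Beta(5, 14/5)
obs 3: x=1 → posterior Beta(6, 14/5)
obs 4: x=0 → posterior Beta(6, 19/5)
obs 5: x=1 → posterior Beta(7, 19/5)
obs 6: x=0 → posterior Beta(7, 24/5)
obs 7: x=0 → posterior Beta(7, 29/5)
obs 8: x=1 → posterior Beta(8, 29/5)
obs 9: x=0 → posterior Beta(8, 34/5)
obs 10: x=1 → posterior Beta(9, 34/5)
obs 11: x=1 → posterior Beta(10, 34/5)
obs 12: x=0 → posterior Beta(10, 39/5)
obs 13: x=0 → posterior Beta(10, 44/5)
obs 14: x=0 → posterior Beta(10, 49/5)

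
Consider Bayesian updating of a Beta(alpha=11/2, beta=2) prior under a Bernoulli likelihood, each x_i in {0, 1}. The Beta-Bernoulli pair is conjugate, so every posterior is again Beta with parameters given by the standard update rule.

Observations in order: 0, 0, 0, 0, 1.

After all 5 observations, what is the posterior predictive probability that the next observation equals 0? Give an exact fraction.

obs 1: x=0 → posterior Beta(11/2, 3)
obs 2: x=0 → posterior Beta(11/2, 4)
obs 3: x=0 → posterior Beta(11/2, 5)
obs 4: x=0 → posterior Beta(11/2, 6)
obs 5: x=1 → posterior Beta(13/2, 6)

12/25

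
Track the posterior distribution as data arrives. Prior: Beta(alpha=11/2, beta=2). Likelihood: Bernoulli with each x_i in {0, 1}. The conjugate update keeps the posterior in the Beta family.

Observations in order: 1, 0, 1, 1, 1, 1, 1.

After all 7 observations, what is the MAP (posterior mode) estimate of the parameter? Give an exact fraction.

obs 1: x=1 → posterior Beta(13/2, 2)
obs 2: x=0 → posterior Beta(13/2, 3)
obs 3: x=1 → posterior Beta(15/2, 3)
obs 4: x=1 → posterior Beta(17/2, 3)
obs 5: x=1 → posterior Beta(19/2, 3)
obs 6: x=1 → posterior Beta(21/2, 3)
obs 7: x=1 → posterior Beta(23/2, 3)

21/25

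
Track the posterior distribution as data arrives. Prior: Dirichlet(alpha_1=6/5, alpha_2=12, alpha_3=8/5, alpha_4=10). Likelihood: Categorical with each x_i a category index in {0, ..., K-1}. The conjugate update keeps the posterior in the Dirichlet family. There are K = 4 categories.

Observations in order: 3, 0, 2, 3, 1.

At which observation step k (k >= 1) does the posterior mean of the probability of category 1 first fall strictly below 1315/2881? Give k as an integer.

obs 1: x=3 → posterior Dirichlet(6/5, 12, 8/5, 11)
obs 2: x=0 → posterior Dirichlet(11/5, 12, 8/5, 11)
obs 3: x=2 → posterior Dirichlet(11/5, 12, 13/5, 11)
obs 4: x=3 → posterior Dirichlet(11/5, 12, 13/5, 12)
obs 5: x=1 → posterior Dirichlet(11/5, 13, 13/5, 12)

k = 2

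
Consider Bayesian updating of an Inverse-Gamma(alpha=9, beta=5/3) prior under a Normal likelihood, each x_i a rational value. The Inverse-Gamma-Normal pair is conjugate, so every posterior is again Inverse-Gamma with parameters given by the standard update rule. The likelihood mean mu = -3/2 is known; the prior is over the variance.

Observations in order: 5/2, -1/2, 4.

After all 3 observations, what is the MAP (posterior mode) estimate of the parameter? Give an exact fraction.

607/276

obs 1: x=5/2 → posterior Inverse-Gamma(19/2, 29/3)
obs 2: x=-1/2 → posterior Inverse-Gamma(10, 61/6)
obs 3: x=4 → posterior Inverse-Gamma(21/2, 607/24)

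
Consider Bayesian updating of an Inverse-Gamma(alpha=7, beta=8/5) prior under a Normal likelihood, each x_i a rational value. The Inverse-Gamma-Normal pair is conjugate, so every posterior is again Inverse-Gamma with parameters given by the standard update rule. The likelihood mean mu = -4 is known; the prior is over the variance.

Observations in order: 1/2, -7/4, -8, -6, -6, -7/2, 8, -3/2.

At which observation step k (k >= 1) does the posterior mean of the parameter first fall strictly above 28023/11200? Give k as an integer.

obs 1: x=1/2 → posterior Inverse-Gamma(15/2, 469/40)
obs 2: x=-7/4 → posterior Inverse-Gamma(8, 2281/160)
obs 3: x=-8 → posterior Inverse-Gamma(17/2, 3561/160)
obs 4: x=-6 → posterior Inverse-Gamma(9, 3881/160)
obs 5: x=-6 → posterior Inverse-Gamma(19/2, 4201/160)
obs 6: x=-7/2 → posterior Inverse-Gamma(10, 4221/160)
obs 7: x=8 → posterior Inverse-Gamma(21/2, 15741/160)
obs 8: x=-3/2 → posterior Inverse-Gamma(11, 16241/160)

k = 3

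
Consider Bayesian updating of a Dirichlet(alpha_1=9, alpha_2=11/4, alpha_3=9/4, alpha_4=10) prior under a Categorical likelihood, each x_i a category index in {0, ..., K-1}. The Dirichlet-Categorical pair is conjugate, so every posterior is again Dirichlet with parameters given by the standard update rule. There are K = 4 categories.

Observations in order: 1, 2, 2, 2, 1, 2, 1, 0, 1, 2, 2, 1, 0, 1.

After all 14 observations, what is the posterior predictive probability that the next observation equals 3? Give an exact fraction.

5/19

obs 1: x=1 → posterior Dirichlet(9, 15/4, 9/4, 10)
obs 2: x=2 → posterior Dirichlet(9, 15/4, 13/4, 10)
obs 3: x=2 → posterior Dirichlet(9, 15/4, 17/4, 10)
obs 4: x=2 → posterior Dirichlet(9, 15/4, 21/4, 10)
obs 5: x=1 → posterior Dirichlet(9, 19/4, 21/4, 10)
obs 6: x=2 → posterior Dirichlet(9, 19/4, 25/4, 10)
obs 7: x=1 → posterior Dirichlet(9, 23/4, 25/4, 10)
obs 8: x=0 → posterior Dirichlet(10, 23/4, 25/4, 10)
obs 9: x=1 → posterior Dirichlet(10, 27/4, 25/4, 10)
obs 10: x=2 → posterior Dirichlet(10, 27/4, 29/4, 10)
obs 11: x=2 → posterior Dirichlet(10, 27/4, 33/4, 10)
obs 12: x=1 → posterior Dirichlet(10, 31/4, 33/4, 10)
obs 13: x=0 → posterior Dirichlet(11, 31/4, 33/4, 10)
obs 14: x=1 → posterior Dirichlet(11, 35/4, 33/4, 10)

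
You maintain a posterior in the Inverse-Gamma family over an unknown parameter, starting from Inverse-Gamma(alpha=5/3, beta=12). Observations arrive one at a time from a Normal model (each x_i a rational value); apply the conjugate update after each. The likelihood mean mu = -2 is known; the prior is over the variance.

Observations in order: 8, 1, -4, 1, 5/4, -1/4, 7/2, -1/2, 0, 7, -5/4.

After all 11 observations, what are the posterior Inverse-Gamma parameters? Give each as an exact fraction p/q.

alpha=43/6, beta=4443/32

obs 1: x=8 → posterior Inverse-Gamma(13/6, 62)
obs 2: x=1 → posterior Inverse-Gamma(8/3, 133/2)
obs 3: x=-4 → posterior Inverse-Gamma(19/6, 137/2)
obs 4: x=1 → posterior Inverse-Gamma(11/3, 73)
obs 5: x=5/4 → posterior Inverse-Gamma(25/6, 2505/32)
obs 6: x=-1/4 → posterior Inverse-Gamma(14/3, 1277/16)
obs 7: x=7/2 → posterior Inverse-Gamma(31/6, 1519/16)
obs 8: x=-1/2 → posterior Inverse-Gamma(17/3, 1537/16)
obs 9: x=0 → posterior Inverse-Gamma(37/6, 1569/16)
obs 10: x=7 → posterior Inverse-Gamma(20/3, 2217/16)
obs 11: x=-5/4 → posterior Inverse-Gamma(43/6, 4443/32)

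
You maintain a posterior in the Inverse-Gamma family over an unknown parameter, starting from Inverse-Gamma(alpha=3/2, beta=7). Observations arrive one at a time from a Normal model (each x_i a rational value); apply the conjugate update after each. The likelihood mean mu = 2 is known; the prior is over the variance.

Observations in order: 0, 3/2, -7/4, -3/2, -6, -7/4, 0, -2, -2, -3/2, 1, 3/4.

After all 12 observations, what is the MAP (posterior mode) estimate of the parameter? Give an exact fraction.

2775/272

obs 1: x=0 → posterior Inverse-Gamma(2, 9)
obs 2: x=3/2 → posterior Inverse-Gamma(5/2, 73/8)
obs 3: x=-7/4 → posterior Inverse-Gamma(3, 517/32)
obs 4: x=-3/2 → posterior Inverse-Gamma(7/2, 713/32)
obs 5: x=-6 → posterior Inverse-Gamma(4, 1737/32)
obs 6: x=-7/4 → posterior Inverse-Gamma(9/2, 981/16)
obs 7: x=0 → posterior Inverse-Gamma(5, 1013/16)
obs 8: x=-2 → posterior Inverse-Gamma(11/2, 1141/16)
obs 9: x=-2 → posterior Inverse-Gamma(6, 1269/16)
obs 10: x=-3/2 → posterior Inverse-Gamma(13/2, 1367/16)
obs 11: x=1 → posterior Inverse-Gamma(7, 1375/16)
obs 12: x=3/4 → posterior Inverse-Gamma(15/2, 2775/32)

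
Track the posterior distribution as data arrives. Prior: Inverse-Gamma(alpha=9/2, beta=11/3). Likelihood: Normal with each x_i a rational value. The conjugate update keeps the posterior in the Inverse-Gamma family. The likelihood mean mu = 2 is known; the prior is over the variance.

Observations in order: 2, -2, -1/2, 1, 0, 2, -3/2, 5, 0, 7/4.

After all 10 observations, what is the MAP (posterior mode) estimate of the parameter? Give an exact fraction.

obs 1: x=2 → posterior Inverse-Gamma(5, 11/3)
obs 2: x=-2 → posterior Inverse-Gamma(11/2, 35/3)
obs 3: x=-1/2 → posterior Inverse-Gamma(6, 355/24)
obs 4: x=1 → posterior Inverse-Gamma(13/2, 367/24)
obs 5: x=0 → posterior Inverse-Gamma(7, 415/24)
obs 6: x=2 → posterior Inverse-Gamma(15/2, 415/24)
obs 7: x=-3/2 → posterior Inverse-Gamma(8, 281/12)
obs 8: x=5 → posterior Inverse-Gamma(17/2, 335/12)
obs 9: x=0 → posterior Inverse-Gamma(9, 359/12)
obs 10: x=7/4 → posterior Inverse-Gamma(19/2, 2875/96)

2875/1008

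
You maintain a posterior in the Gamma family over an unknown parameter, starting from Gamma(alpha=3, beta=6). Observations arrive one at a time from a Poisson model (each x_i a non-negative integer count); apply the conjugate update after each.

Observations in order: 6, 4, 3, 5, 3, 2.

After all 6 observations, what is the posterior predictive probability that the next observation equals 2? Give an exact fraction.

obs 1: x=6 → posterior Gamma(9, 7)
obs 2: x=4 → posterior Gamma(13, 8)
obs 3: x=3 → posterior Gamma(16, 9)
obs 4: x=5 → posterior Gamma(21, 10)
obs 5: x=3 → posterior Gamma(24, 11)
obs 6: x=2 → posterior Gamma(26, 12)

309083741926783601990820691968/1192533292512492016559195008117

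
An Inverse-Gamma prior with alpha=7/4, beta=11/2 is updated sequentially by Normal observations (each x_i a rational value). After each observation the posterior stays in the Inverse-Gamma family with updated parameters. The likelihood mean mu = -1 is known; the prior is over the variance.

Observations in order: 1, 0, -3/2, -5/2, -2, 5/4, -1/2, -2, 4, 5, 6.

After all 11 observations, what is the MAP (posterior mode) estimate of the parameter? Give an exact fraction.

2173/264

obs 1: x=1 → posterior Inverse-Gamma(9/4, 15/2)
obs 2: x=0 → posterior Inverse-Gamma(11/4, 8)
obs 3: x=-3/2 → posterior Inverse-Gamma(13/4, 65/8)
obs 4: x=-5/2 → posterior Inverse-Gamma(15/4, 37/4)
obs 5: x=-2 → posterior Inverse-Gamma(17/4, 39/4)
obs 6: x=5/4 → posterior Inverse-Gamma(19/4, 393/32)
obs 7: x=-1/2 → posterior Inverse-Gamma(21/4, 397/32)
obs 8: x=-2 → posterior Inverse-Gamma(23/4, 413/32)
obs 9: x=4 → posterior Inverse-Gamma(25/4, 813/32)
obs 10: x=5 → posterior Inverse-Gamma(27/4, 1389/32)
obs 11: x=6 → posterior Inverse-Gamma(29/4, 2173/32)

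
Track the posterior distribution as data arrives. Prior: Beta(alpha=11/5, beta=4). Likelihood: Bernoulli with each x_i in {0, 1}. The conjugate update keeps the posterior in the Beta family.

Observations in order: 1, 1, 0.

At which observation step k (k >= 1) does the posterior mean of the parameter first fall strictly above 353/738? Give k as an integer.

k = 2

obs 1: x=1 → posterior Beta(16/5, 4)
obs 2: x=1 → posterior Beta(21/5, 4)
obs 3: x=0 → posterior Beta(21/5, 5)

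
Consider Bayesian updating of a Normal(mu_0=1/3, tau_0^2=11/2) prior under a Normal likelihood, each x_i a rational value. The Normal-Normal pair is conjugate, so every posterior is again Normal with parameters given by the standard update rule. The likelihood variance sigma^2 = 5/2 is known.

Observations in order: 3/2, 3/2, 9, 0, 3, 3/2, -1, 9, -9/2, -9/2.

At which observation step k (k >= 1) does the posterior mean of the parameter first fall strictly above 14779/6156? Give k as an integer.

k = 3

obs 1: x=3/2 → posterior Normal(109/96, 55/32)
obs 2: x=3/2 → posterior Normal(104/81, 55/54)
obs 3: x=9 → posterior Normal(401/114, 55/76)
obs 4: x=0 → posterior Normal(401/147, 55/98)
obs 5: x=3 → posterior Normal(25/9, 11/24)
obs 6: x=3/2 → posterior Normal(1099/426, 55/142)
obs 7: x=-1 → posterior Normal(1033/492, 55/164)
obs 8: x=9 → posterior Normal(1627/558, 55/186)
obs 9: x=-9/2 → posterior Normal(665/312, 55/208)
obs 10: x=-9/2 → posterior Normal(1033/690, 11/46)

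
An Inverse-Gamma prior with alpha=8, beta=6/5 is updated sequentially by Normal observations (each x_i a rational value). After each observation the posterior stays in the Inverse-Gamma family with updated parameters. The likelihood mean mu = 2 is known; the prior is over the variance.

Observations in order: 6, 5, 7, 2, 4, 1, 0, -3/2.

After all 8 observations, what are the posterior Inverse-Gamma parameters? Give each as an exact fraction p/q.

obs 1: x=6 → posterior Inverse-Gamma(17/2, 46/5)
obs 2: x=5 → posterior Inverse-Gamma(9, 137/10)
obs 3: x=7 → posterior Inverse-Gamma(19/2, 131/5)
obs 4: x=2 → posterior Inverse-Gamma(10, 131/5)
obs 5: x=4 → posterior Inverse-Gamma(21/2, 141/5)
obs 6: x=1 → posterior Inverse-Gamma(11, 287/10)
obs 7: x=0 → posterior Inverse-Gamma(23/2, 307/10)
obs 8: x=-3/2 → posterior Inverse-Gamma(12, 1473/40)

alpha=12, beta=1473/40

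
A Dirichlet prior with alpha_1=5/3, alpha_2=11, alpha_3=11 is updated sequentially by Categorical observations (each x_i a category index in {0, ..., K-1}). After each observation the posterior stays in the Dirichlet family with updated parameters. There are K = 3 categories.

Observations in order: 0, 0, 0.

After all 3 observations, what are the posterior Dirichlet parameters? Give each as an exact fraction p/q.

alpha_1=14/3, alpha_2=11, alpha_3=11

obs 1: x=0 → posterior Dirichlet(8/3, 11, 11)
obs 2: x=0 → posterior Dirichlet(11/3, 11, 11)
obs 3: x=0 → posterior Dirichlet(14/3, 11, 11)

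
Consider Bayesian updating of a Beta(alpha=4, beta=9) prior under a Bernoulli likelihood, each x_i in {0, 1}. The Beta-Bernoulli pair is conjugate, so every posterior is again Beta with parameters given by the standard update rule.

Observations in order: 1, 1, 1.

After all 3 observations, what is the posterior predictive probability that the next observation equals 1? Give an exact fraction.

7/16

obs 1: x=1 → posterior Beta(5, 9)
obs 2: x=1 → posterior Beta(6, 9)
obs 3: x=1 → posterior Beta(7, 9)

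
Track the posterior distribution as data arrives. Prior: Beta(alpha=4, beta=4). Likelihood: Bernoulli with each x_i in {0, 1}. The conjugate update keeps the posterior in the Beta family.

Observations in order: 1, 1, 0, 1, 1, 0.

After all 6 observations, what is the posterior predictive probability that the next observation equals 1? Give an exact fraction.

obs 1: x=1 → posterior Beta(5, 4)
obs 2: x=1 → posterior Beta(6, 4)
obs 3: x=0 → posterior Beta(6, 5)
obs 4: x=1 → posterior Beta(7, 5)
obs 5: x=1 → posterior Beta(8, 5)
obs 6: x=0 → posterior Beta(8, 6)

4/7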